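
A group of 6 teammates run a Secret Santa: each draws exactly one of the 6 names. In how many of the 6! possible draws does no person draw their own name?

265

By inclusion-exclusion, !6 = Σ (-1)^k · 6!/k! for k=0..6
= 6! - 6!/1! + 6!/2! - 6!/3! + 6!/4! - 6!/5! + 6!/6!
= 720 - 720 + 360 - 120 + 30 - 6 + 1
= 265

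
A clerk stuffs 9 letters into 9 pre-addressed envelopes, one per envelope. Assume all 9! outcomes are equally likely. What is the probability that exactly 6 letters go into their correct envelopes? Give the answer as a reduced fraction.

Favorable outcomes: C(9,6)·!3 = 84·2 = 168.
Total outcomes: 9! = 362880.
Probability = 168/362880 = 1/2160.

1/2160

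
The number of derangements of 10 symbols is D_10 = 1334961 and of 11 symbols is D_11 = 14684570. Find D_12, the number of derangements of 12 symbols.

176214841

D_12 = (12-1)·(D_11 + D_10) = 11·(14684570 + 1334961) = 11·16019531 = 176214841.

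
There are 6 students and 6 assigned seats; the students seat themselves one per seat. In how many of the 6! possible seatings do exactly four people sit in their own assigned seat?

Choose which 4 of the 6 are fixed: C(6,4) = 15.
The remaining 2 must be deranged: !2 = 1.
Total: 15 × 1 = 15.

15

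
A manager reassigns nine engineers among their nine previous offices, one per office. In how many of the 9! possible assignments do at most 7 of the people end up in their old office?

362879

Sum C(9,i)·!(9-i) for i = 0..7:
  i=0: C(9,0)·!9 = 1·133496 = 133496
  i=1: C(9,1)·!8 = 9·14833 = 133497
  i=2: C(9,2)·!7 = 36·1854 = 66744
  i=3: C(9,3)·!6 = 84·265 = 22260
  i=4: C(9,4)·!5 = 126·44 = 5544
  i=5: C(9,5)·!4 = 126·9 = 1134
  i=6: C(9,6)·!3 = 84·2 = 168
  i=7: C(9,7)·!2 = 36·1 = 36
Total = 362879.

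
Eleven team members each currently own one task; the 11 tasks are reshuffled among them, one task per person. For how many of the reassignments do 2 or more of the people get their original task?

10547659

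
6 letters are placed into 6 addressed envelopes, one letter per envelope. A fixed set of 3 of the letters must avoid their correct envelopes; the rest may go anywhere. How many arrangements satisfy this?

426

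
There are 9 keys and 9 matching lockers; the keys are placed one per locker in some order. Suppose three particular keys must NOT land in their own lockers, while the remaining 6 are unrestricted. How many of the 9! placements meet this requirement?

256320

Inclusion-exclusion on the 3 forbidden self-matches:
Σ_{j=0}^{3} (-1)^j C(3,j)(9-j)!
= C(3,0)·9! - C(3,1)·8! + C(3,2)·7! - C(3,3)·6!
= 362880 - 120960 + 15120 - 720
= 256320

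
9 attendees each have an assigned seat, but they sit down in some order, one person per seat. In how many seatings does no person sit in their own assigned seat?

133496

!9 is the nearest integer to 9!/e.
9! = 362880, and 362880/e ≈ 133496.09, so !9 = 133496.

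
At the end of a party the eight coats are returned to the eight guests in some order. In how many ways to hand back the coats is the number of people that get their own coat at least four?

771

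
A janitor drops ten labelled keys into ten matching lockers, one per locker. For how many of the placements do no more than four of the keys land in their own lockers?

Sum C(10,i)·!(10-i) for i = 0..4:
  i=0: C(10,0)·!10 = 1·1334961 = 1334961
  i=1: C(10,1)·!9 = 10·133496 = 1334960
  i=2: C(10,2)·!8 = 45·14833 = 667485
  i=3: C(10,3)·!7 = 120·1854 = 222480
  i=4: C(10,4)·!6 = 210·265 = 55650
Total = 3615536.

3615536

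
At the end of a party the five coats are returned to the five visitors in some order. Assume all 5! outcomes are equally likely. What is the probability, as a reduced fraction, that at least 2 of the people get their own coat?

Favorable outcomes: Σ_{i≥2} C(5,i)·!(5-i) = 10·2 + 10·1 + 5·0 + 1·1 = 31.
Total outcomes: 5! = 120.
Probability = 31/120 = 31/120.

31/120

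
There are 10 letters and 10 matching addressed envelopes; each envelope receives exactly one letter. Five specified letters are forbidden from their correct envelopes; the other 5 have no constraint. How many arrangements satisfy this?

2170680

Let A_j be the event that the j-th constrained one is fixed. By inclusion-exclusion over the 5 events:
Σ_{j=0}^{5} (-1)^j C(5,j)(10-j)!
= C(5,0)·10! - C(5,1)·9! + C(5,2)·8! - C(5,3)·7! + C(5,4)·6! - C(5,5)·5!
= 3628800 - 1814400 + 403200 - 50400 + 3600 - 120
= 2170680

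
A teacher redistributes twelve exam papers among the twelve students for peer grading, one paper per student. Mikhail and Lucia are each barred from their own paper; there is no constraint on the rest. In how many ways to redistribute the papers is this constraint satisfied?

Let A_j be the event that the j-th constrained one is fixed. By inclusion-exclusion over the 2 events:
Σ_{j=0}^{2} (-1)^j C(2,j)(12-j)!
= C(2,0)·12! - C(2,1)·11! + C(2,2)·10!
= 479001600 - 79833600 + 3628800
= 402796800

402796800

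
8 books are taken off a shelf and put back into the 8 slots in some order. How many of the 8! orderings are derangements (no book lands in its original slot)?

The number of derangements of 8 is !8 = Σ_{k=0}^{8} (-1)^k·8!/k!
= 8! - 8!/1! + 8!/2! - 8!/3! + 8!/4! - 8!/5! + 8!/6! - 8!/7! + 8!/8!
= 40320 - 40320 + 20160 - 6720 + 1680 - 336 + 56 - 8 + 1
= 14833

14833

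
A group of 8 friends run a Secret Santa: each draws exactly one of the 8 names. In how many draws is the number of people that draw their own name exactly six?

Choose which 6 of the 8 are fixed: C(8,6) = 28.
The remaining 2 must be deranged: !2 = 1.
Total: 28 × 1 = 28.

28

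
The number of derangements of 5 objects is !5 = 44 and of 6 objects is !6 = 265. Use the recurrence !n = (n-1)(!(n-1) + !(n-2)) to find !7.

!7 = (7-1)·(!6 + !5) = 6·(265 + 44) = 6·309 = 1854.

1854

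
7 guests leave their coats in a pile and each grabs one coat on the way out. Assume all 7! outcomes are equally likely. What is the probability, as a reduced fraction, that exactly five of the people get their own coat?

1/240

Favorable outcomes: C(7,5)·!2 = 21·1 = 21.
Total outcomes: 7! = 5040.
Probability = 21/5040 = 1/240.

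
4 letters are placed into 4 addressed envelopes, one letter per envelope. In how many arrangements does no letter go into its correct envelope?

The number of derangements of 4 is !4 = Σ_{k=0}^{4} (-1)^k·4!/k!
= 4! - 4!/1! + 4!/2! - 4!/3! + 4!/4!
= 24 - 24 + 12 - 4 + 1
= 9

9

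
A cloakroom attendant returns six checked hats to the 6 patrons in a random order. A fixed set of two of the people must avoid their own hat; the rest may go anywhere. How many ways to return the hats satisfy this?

Inclusion-exclusion on the 2 forbidden self-matches:
Σ_{j=0}^{2} (-1)^j C(2,j)(6-j)!
= C(2,0)·6! - C(2,1)·5! + C(2,2)·4!
= 720 - 240 + 24
= 504

504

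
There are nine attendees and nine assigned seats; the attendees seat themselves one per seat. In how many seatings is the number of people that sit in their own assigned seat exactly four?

5544

Pick the 4 fixed positions: C(9,4) = 126 ways.
The other 5 form a derangement: !5 = 44.
Total: 126 × 44 = 5544.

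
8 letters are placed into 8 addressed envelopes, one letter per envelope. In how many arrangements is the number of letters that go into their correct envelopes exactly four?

Pick the 4 fixed positions: C(8,4) = 70 ways.
The remaining 4 must be deranged: !4 = 9.
Total: 70 × 9 = 630.

630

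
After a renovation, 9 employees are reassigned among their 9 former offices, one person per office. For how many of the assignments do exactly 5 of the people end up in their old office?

1134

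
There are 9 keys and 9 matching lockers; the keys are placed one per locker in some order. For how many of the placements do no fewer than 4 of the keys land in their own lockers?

Sum C(9,i)·!(9-i) for i = 4..9:
  i=4: C(9,4)·!5 = 126·44 = 5544
  i=5: C(9,5)·!4 = 126·9 = 1134
  i=6: C(9,6)·!3 = 84·2 = 168
  i=7: C(9,7)·!2 = 36·1 = 36
  i=8: C(9,8)·!1 = 9·0 = 0
  i=9: C(9,9)·!0 = 1·1 = 1
Total = 6883.

6883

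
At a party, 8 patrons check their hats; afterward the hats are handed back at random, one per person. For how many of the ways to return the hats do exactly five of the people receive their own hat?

Pick the 5 fixed positions: C(8,5) = 56 ways.
The other 3 form a derangement: !3 = 2.
Total: 56 × 2 = 112.

112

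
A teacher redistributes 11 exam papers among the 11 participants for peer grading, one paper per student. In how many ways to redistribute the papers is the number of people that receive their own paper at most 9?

39916799

# with exactly i fixed is C(11,i)·!(11-i); sum over i=0..9:
  i=0: C(11,0)·!11 = 1·14684570 = 14684570
  i=1: C(11,1)·!10 = 11·1334961 = 14684571
  i=2: C(11,2)·!9 = 55·133496 = 7342280
  i=3: C(11,3)·!8 = 165·14833 = 2447445
  i=4: C(11,4)·!7 = 330·1854 = 611820
  i=5: C(11,5)·!6 = 462·265 = 122430
  i=6: C(11,6)·!5 = 462·44 = 20328
  i=7: C(11,7)·!4 = 330·9 = 2970
  i=8: C(11,8)·!3 = 165·2 = 330
  i=9: C(11,9)·!2 = 55·1 = 55
Total = 39916799.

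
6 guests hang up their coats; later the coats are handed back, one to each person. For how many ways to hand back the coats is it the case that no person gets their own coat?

265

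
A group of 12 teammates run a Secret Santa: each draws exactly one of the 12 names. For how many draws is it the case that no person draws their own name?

176214841

Recurrence: !12 = 11·(!11 + !10).
!12 = 11·(14684570 + 1334961) = 11·16019531 = 176214841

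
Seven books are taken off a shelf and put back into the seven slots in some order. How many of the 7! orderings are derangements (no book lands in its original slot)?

1854

Recurrence: !7 = 6·(!6 + !5).
!7 = 6·(265 + 44) = 6·309 = 1854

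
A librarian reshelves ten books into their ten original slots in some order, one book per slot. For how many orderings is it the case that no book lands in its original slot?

!10 = 10! · Σ_{k=0}^{10} (-1)^k/k!
= 10! - 10!/1! + 10!/2! - 10!/3! + 10!/4! - 10!/5! + 10!/6! - 10!/7! + 10!/8! - 10!/9! + 10!/10!
= 3628800 - 3628800 + 1814400 - 604800 + 151200 - 30240 + 5040 - 720 + 90 - 10 + 1
= 1334961

1334961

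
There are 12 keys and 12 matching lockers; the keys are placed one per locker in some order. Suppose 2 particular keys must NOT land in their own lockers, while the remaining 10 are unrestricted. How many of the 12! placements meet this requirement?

402796800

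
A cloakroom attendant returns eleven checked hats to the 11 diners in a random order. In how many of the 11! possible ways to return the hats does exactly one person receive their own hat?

Choose which one of the 11 is fixed: C(11,1) = 11.
The other 10 form a derangement: !10 = 1334961.
Total: 11 × 1334961 = 14684571.

14684571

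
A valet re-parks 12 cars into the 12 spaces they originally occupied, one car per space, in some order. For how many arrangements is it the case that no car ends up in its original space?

176214841

Recurrence: !12 = 12·!11 + (-1)^12.
!12 = 12·14684570 + 1 = 176214841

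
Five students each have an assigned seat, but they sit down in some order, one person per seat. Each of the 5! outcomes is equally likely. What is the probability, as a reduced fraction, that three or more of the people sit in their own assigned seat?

Favorable outcomes: Σ_{i≥3} C(5,i)·!(5-i) = 10·1 + 5·0 + 1·1 = 11.
Total outcomes: 5! = 120.
Probability = 11/120 = 11/120.

11/120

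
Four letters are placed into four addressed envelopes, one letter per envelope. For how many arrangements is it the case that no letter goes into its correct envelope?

9

Use !n = n·!(n-1) + (-1)^n.
!4 = 4·2 + 1 = 9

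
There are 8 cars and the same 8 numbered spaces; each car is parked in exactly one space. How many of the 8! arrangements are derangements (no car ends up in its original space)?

14833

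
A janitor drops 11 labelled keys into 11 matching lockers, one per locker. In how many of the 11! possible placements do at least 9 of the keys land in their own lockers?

56

# with exactly i fixed is C(11,i)·!(11-i); sum over i=9..11:
  i=9: C(11,9)·!2 = 55·1 = 55
  i=10: C(11,10)·!1 = 11·0 = 0
  i=11: C(11,11)·!0 = 1·1 = 1
Total = 56.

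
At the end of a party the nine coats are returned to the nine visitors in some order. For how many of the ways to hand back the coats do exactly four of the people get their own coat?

Choose which 4 of the 9 are fixed: C(9,4) = 126.
The other 5 form a derangement: !5 = 44.
Total: 126 × 44 = 5544.

5544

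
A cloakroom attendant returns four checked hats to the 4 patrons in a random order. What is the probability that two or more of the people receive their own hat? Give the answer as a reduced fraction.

7/24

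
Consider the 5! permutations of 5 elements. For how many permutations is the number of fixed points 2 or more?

Sum C(5,i)·!(5-i) for i = 2..5:
  i=2: C(5,2)·!3 = 10·2 = 20
  i=3: C(5,3)·!2 = 10·1 = 10
  i=4: C(5,4)·!1 = 5·0 = 0
  i=5: C(5,5)·!0 = 1·1 = 1
Total = 31.

31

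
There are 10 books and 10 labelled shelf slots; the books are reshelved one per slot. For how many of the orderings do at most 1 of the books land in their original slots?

Sum C(10,i)·!(10-i) for i = 0..1:
  i=0: C(10,0)·!10 = 1·1334961 = 1334961
  i=1: C(10,1)·!9 = 10·133496 = 1334960
Total = 2669921.

2669921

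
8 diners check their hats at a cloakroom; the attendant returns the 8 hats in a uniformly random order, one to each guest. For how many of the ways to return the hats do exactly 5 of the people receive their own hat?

Pick the 5 fixed positions: C(8,5) = 56 ways.
The other 3 form a derangement: !3 = 2.
Total: 56 × 2 = 112.

112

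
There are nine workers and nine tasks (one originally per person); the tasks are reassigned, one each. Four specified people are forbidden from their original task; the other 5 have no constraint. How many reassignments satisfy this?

229080

Let A_j be the event that the j-th constrained one is fixed. By inclusion-exclusion over the 4 events:
Σ_{j=0}^{4} (-1)^j C(4,j)(9-j)!
= C(4,0)·9! - C(4,1)·8! + C(4,2)·7! - C(4,3)·6! + C(4,4)·5!
= 362880 - 161280 + 30240 - 2880 + 120
= 229080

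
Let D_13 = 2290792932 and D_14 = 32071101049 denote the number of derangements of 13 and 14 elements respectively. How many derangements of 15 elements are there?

481066515734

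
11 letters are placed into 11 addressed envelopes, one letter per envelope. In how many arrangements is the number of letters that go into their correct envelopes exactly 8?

330

Choose which 8 of the 11 are fixed: C(11,8) = 165.
The remaining 3 must be deranged: !3 = 2.
Total: 165 × 2 = 330.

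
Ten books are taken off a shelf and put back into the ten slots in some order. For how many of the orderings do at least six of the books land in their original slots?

Sum C(10,i)·!(10-i) for i = 6..10:
  i=6: C(10,6)·!4 = 210·9 = 1890
  i=7: C(10,7)·!3 = 120·2 = 240
  i=8: C(10,8)·!2 = 45·1 = 45
  i=9: C(10,9)·!1 = 10·0 = 0
  i=10: C(10,10)·!0 = 1·1 = 1
Total = 2176.

2176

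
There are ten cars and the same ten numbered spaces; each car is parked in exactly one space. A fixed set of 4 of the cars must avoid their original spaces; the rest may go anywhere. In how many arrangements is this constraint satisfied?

Let A_j be the event that the j-th constrained one is fixed. By inclusion-exclusion over the 4 events:
Σ_{j=0}^{4} (-1)^j C(4,j)(10-j)!
= C(4,0)·10! - C(4,1)·9! + C(4,2)·8! - C(4,3)·7! + C(4,4)·6!
= 3628800 - 1451520 + 241920 - 20160 + 720
= 2399760

2399760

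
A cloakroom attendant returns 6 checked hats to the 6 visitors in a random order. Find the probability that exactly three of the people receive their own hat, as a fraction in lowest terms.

Favorable outcomes: C(6,3)·!3 = 20·2 = 40.
Total outcomes: 6! = 720.
Probability = 40/720 = 1/18.

1/18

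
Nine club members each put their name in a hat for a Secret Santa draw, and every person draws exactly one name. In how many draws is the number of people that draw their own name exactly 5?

1134

Choose which 5 of the 9 are fixed: C(9,5) = 126.
The other 4 form a derangement: !4 = 9.
Total: 126 × 9 = 1134.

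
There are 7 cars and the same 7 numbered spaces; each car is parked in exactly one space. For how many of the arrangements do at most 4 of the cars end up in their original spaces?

5018

Sum C(7,i)·!(7-i) for i = 0..4:
  i=0: C(7,0)·!7 = 1·1854 = 1854
  i=1: C(7,1)·!6 = 7·265 = 1855
  i=2: C(7,2)·!5 = 21·44 = 924
  i=3: C(7,3)·!4 = 35·9 = 315
  i=4: C(7,4)·!3 = 35·2 = 70
Total = 5018.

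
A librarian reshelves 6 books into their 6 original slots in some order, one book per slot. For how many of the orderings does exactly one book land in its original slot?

264

Choose which one of the 6 is fixed: C(6,1) = 6.
The other 5 form a derangement: !5 = 44.
Total: 6 × 44 = 264.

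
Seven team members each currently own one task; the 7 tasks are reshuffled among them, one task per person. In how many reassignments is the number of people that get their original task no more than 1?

3709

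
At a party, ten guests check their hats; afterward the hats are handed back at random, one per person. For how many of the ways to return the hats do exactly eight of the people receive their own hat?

45

Choose which 8 of the 10 are fixed: C(10,8) = 45.
The other 2 form a derangement: !2 = 1.
Total: 45 × 1 = 45.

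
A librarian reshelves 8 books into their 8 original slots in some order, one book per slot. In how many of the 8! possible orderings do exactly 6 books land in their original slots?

28

Pick the 6 fixed positions: C(8,6) = 28 ways.
The remaining 2 must be deranged: !2 = 1.
Total: 28 × 1 = 28.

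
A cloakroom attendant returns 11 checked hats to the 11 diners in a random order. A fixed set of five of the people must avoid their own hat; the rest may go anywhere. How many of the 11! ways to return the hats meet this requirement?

25022880

Inclusion-exclusion on the 5 forbidden self-matches:
Σ_{j=0}^{5} (-1)^j C(5,j)(11-j)!
= C(5,0)·11! - C(5,1)·10! + C(5,2)·9! - C(5,3)·8! + C(5,4)·7! - C(5,5)·6!
= 39916800 - 18144000 + 3628800 - 403200 + 25200 - 720
= 25022880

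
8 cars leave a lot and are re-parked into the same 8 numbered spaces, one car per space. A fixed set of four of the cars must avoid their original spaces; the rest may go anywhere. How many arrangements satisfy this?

24024

Inclusion-exclusion on the 4 forbidden self-matches:
Σ_{j=0}^{4} (-1)^j C(4,j)(8-j)!
= C(4,0)·8! - C(4,1)·7! + C(4,2)·6! - C(4,3)·5! + C(4,4)·4!
= 40320 - 20160 + 4320 - 480 + 24
= 24024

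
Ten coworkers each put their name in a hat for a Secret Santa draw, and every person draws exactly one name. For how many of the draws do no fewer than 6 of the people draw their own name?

2176

Sum C(10,i)·!(10-i) for i = 6..10:
  i=6: C(10,6)·!4 = 210·9 = 1890
  i=7: C(10,7)·!3 = 120·2 = 240
  i=8: C(10,8)·!2 = 45·1 = 45
  i=9: C(10,9)·!1 = 10·0 = 0
  i=10: C(10,10)·!0 = 1·1 = 1
Total = 2176.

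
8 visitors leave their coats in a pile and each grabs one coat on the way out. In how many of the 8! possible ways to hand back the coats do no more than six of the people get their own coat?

40319

# with exactly i fixed is C(8,i)·!(8-i); sum over i=0..6:
  i=0: C(8,0)·!8 = 1·14833 = 14833
  i=1: C(8,1)·!7 = 8·1854 = 14832
  i=2: C(8,2)·!6 = 28·265 = 7420
  i=3: C(8,3)·!5 = 56·44 = 2464
  i=4: C(8,4)·!4 = 70·9 = 630
  i=5: C(8,5)·!3 = 56·2 = 112
  i=6: C(8,6)·!2 = 28·1 = 28
Total = 40319.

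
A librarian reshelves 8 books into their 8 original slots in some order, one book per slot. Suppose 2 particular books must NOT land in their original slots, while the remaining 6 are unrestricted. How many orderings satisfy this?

Let A_j be the event that the j-th constrained one is fixed. By inclusion-exclusion over the 2 events:
Σ_{j=0}^{2} (-1)^j C(2,j)(8-j)!
= C(2,0)·8! - C(2,1)·7! + C(2,2)·6!
= 40320 - 10080 + 720
= 30960

30960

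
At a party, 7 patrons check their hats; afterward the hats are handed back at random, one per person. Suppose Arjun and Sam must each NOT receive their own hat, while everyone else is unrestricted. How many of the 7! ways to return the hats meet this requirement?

3720

Let A_j be the event that the j-th constrained one is fixed. By inclusion-exclusion over the 2 events:
Σ_{j=0}^{2} (-1)^j C(2,j)(7-j)!
= C(2,0)·7! - C(2,1)·6! + C(2,2)·5!
= 5040 - 1440 + 120
= 3720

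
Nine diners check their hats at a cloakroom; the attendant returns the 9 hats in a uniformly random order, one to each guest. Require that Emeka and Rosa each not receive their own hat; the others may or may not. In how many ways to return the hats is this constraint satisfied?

287280

Let A_j be the event that the j-th constrained one is fixed. By inclusion-exclusion over the 2 events:
Σ_{j=0}^{2} (-1)^j C(2,j)(9-j)!
= C(2,0)·9! - C(2,1)·8! + C(2,2)·7!
= 362880 - 80640 + 5040
= 287280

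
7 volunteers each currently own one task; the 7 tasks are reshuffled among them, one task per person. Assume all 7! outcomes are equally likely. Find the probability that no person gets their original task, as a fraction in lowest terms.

103/280

Favorable outcomes: !7 = 1854.
Total outcomes: 7! = 5040.
Probability = 1854/5040 = 103/280.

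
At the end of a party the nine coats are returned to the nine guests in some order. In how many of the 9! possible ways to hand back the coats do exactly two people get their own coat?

66744

Pick the 2 fixed positions: C(9,2) = 36 ways.
The other 7 form a derangement: !7 = 1854.
Total: 36 × 1854 = 66744.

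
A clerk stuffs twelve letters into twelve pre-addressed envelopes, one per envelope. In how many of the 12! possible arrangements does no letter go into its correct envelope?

176214841

Use !n = n·!(n-1) + (-1)^n.
!12 = 12·14684570 + 1 = 176214841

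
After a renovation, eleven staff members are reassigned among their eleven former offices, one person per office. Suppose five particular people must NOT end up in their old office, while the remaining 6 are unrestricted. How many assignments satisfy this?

Let A_j be the event that the j-th constrained one is fixed. By inclusion-exclusion over the 5 events:
Σ_{j=0}^{5} (-1)^j C(5,j)(11-j)!
= C(5,0)·11! - C(5,1)·10! + C(5,2)·9! - C(5,3)·8! + C(5,4)·7! - C(5,5)·6!
= 39916800 - 18144000 + 3628800 - 403200 + 25200 - 720
= 25022880

25022880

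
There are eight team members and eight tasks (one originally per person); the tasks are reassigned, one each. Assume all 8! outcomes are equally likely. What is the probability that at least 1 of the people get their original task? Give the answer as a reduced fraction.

Favorable outcomes: Σ_{i≥1} C(8,i)·!(8-i) = 8·1854 + 28·265 + 56·44 + 70·9 + 56·2 + 28·1 + 8·0 + 1·1 = 25487.
Total outcomes: 8! = 40320.
Probability = 25487/40320 = 3641/5760.

3641/5760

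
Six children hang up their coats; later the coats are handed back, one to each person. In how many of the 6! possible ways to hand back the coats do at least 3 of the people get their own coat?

56

# with exactly i fixed is C(6,i)·!(6-i); sum over i=3..6:
  i=3: C(6,3)·!3 = 20·2 = 40
  i=4: C(6,4)·!2 = 15·1 = 15
  i=5: C(6,5)·!1 = 6·0 = 0
  i=6: C(6,6)·!0 = 1·1 = 1
Total = 56.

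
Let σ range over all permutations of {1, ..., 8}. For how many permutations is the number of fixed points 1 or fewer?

29665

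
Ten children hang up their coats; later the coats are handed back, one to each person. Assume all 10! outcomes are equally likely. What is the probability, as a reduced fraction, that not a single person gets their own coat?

16481/44800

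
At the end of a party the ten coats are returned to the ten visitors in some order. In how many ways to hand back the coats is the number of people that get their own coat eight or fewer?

# with exactly i fixed is C(10,i)·!(10-i); sum over i=0..8:
  i=0: C(10,0)·!10 = 1·1334961 = 1334961
  i=1: C(10,1)·!9 = 10·133496 = 1334960
  i=2: C(10,2)·!8 = 45·14833 = 667485
  i=3: C(10,3)·!7 = 120·1854 = 222480
  i=4: C(10,4)·!6 = 210·265 = 55650
  i=5: C(10,5)·!5 = 252·44 = 11088
  i=6: C(10,6)·!4 = 210·9 = 1890
  i=7: C(10,7)·!3 = 120·2 = 240
  i=8: C(10,8)·!2 = 45·1 = 45
Total = 3628799.

3628799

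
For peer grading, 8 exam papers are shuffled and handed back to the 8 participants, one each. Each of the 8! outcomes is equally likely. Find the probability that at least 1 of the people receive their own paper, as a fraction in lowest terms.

Favorable outcomes: Σ_{i≥1} C(8,i)·!(8-i) = 8·1854 + 28·265 + 56·44 + 70·9 + 56·2 + 28·1 + 8·0 + 1·1 = 25487.
Total outcomes: 8! = 40320.
Probability = 25487/40320 = 3641/5760.

3641/5760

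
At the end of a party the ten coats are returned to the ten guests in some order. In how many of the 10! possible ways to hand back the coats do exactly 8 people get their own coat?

Choose which 8 of the 10 are fixed: C(10,8) = 45.
The remaining 2 must be deranged: !2 = 1.
Total: 45 × 1 = 45.

45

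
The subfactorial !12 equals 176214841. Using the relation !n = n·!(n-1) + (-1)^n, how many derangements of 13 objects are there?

2290792932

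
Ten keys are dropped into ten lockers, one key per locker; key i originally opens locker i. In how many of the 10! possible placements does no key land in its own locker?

1334961

The number of derangements of 10 is !10 = Σ_{k=0}^{10} (-1)^k·10!/k!
= 10! - 10!/1! + 10!/2! - 10!/3! + 10!/4! - 10!/5! + 10!/6! - 10!/7! + 10!/8! - 10!/9! + 10!/10!
= 3628800 - 3628800 + 1814400 - 604800 + 151200 - 30240 + 5040 - 720 + 90 - 10 + 1
= 1334961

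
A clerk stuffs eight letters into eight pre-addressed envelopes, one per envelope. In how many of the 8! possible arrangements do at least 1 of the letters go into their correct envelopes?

25487

# with exactly i fixed is C(8,i)·!(8-i); sum over i=1..8:
  i=1: C(8,1)·!7 = 8·1854 = 14832
  i=2: C(8,2)·!6 = 28·265 = 7420
  i=3: C(8,3)·!5 = 56·44 = 2464
  i=4: C(8,4)·!4 = 70·9 = 630
  i=5: C(8,5)·!3 = 56·2 = 112
  i=6: C(8,6)·!2 = 28·1 = 28
  i=7: C(8,7)·!1 = 8·0 = 0
  i=8: C(8,8)·!0 = 1·1 = 1
Total = 25487.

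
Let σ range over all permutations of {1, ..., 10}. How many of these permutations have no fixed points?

1334961

!10 is the nearest integer to 10!/e.
10! = 3628800, and 3628800/e ≈ 1334960.92, so !10 = 1334961.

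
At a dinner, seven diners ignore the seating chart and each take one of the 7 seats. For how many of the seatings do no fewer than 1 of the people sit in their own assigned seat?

# with exactly i fixed is C(7,i)·!(7-i); sum over i=1..7:
  i=1: C(7,1)·!6 = 7·265 = 1855
  i=2: C(7,2)·!5 = 21·44 = 924
  i=3: C(7,3)·!4 = 35·9 = 315
  i=4: C(7,4)·!3 = 35·2 = 70
  i=5: C(7,5)·!2 = 21·1 = 21
  i=6: C(7,6)·!1 = 7·0 = 0
  i=7: C(7,7)·!0 = 1·1 = 1
Total = 3186.

3186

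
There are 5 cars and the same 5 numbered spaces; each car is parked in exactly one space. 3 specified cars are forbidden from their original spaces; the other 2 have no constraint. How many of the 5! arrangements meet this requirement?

Inclusion-exclusion on the 3 forbidden self-matches:
Σ_{j=0}^{3} (-1)^j C(3,j)(5-j)!
= C(3,0)·5! - C(3,1)·4! + C(3,2)·3! - C(3,3)·2!
= 120 - 72 + 18 - 2
= 64

64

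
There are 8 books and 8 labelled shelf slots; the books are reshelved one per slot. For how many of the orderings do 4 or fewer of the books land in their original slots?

40179

Sum C(8,i)·!(8-i) for i = 0..4:
  i=0: C(8,0)·!8 = 1·14833 = 14833
  i=1: C(8,1)·!7 = 8·1854 = 14832
  i=2: C(8,2)·!6 = 28·265 = 7420
  i=3: C(8,3)·!5 = 56·44 = 2464
  i=4: C(8,4)·!4 = 70·9 = 630
Total = 40179.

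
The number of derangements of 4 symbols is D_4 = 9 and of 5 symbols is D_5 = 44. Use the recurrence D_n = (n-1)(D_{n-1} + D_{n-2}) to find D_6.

D_6 = (6-1)·(D_5 + D_4) = 5·(44 + 9) = 5·53 = 265.

265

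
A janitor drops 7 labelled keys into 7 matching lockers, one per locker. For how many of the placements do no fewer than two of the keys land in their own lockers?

1331

# with exactly i fixed is C(7,i)·!(7-i); sum over i=2..7:
  i=2: C(7,2)·!5 = 21·44 = 924
  i=3: C(7,3)·!4 = 35·9 = 315
  i=4: C(7,4)·!3 = 35·2 = 70
  i=5: C(7,5)·!2 = 21·1 = 21
  i=6: C(7,6)·!1 = 7·0 = 0
  i=7: C(7,7)·!0 = 1·1 = 1
Total = 1331.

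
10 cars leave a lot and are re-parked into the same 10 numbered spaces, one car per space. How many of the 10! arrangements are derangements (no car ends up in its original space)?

Use !n = (n-1)(!(n-1) + !(n-2)).
!10 = 9·(133496 + 14833) = 9·148329 = 1334961

1334961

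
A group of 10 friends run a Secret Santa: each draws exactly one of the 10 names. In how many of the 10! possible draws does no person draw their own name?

By inclusion-exclusion, !10 = Σ (-1)^k · 10!/k! for k=0..10
= 10! - 10!/1! + 10!/2! - 10!/3! + 10!/4! - 10!/5! + 10!/6! - 10!/7! + 10!/8! - 10!/9! + 10!/10!
= 3628800 - 3628800 + 1814400 - 604800 + 151200 - 30240 + 5040 - 720 + 90 - 10 + 1
= 1334961

1334961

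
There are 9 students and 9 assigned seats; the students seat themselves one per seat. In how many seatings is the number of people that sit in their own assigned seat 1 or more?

# with exactly i fixed is C(9,i)·!(9-i); sum over i=1..9:
  i=1: C(9,1)·!8 = 9·14833 = 133497
  i=2: C(9,2)·!7 = 36·1854 = 66744
  i=3: C(9,3)·!6 = 84·265 = 22260
  i=4: C(9,4)·!5 = 126·44 = 5544
  i=5: C(9,5)·!4 = 126·9 = 1134
  i=6: C(9,6)·!3 = 84·2 = 168
  i=7: C(9,7)·!2 = 36·1 = 36
  i=8: C(9,8)·!1 = 9·0 = 0
  i=9: C(9,9)·!0 = 1·1 = 1
Total = 229384.

229384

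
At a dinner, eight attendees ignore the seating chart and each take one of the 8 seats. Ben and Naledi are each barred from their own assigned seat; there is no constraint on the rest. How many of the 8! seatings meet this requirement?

30960

Let A_j be the event that the j-th constrained one is fixed. By inclusion-exclusion over the 2 events:
Σ_{j=0}^{2} (-1)^j C(2,j)(8-j)!
= C(2,0)·8! - C(2,1)·7! + C(2,2)·6!
= 40320 - 10080 + 720
= 30960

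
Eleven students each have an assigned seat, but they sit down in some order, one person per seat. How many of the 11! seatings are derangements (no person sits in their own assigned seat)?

By inclusion-exclusion, !11 = Σ (-1)^k · 11!/k! for k=0..11
= 11! - 11!/1! + 11!/2! - 11!/3! + 11!/4! - 11!/5! + 11!/6! - 11!/7! + 11!/8! - 11!/9! + 11!/10! - 11!/11!
= 39916800 - 39916800 + 19958400 - 6652800 + 1663200 - 332640 + 55440 - 7920 + 990 - 110 + 11 - 1
= 14684570

14684570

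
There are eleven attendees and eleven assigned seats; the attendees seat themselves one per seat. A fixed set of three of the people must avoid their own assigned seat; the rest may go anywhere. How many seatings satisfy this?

Inclusion-exclusion on the 3 forbidden self-matches:
Σ_{j=0}^{3} (-1)^j C(3,j)(11-j)!
= C(3,0)·11! - C(3,1)·10! + C(3,2)·9! - C(3,3)·8!
= 39916800 - 10886400 + 1088640 - 40320
= 30078720

30078720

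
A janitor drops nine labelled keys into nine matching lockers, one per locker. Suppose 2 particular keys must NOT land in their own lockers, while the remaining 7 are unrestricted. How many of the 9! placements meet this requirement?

287280

Inclusion-exclusion on the 2 forbidden self-matches:
Σ_{j=0}^{2} (-1)^j C(2,j)(9-j)!
= C(2,0)·9! - C(2,1)·8! + C(2,2)·7!
= 362880 - 80640 + 5040
= 287280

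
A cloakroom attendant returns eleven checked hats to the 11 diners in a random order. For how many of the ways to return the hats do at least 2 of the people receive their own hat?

# with exactly i fixed is C(11,i)·!(11-i); sum over i=2..11:
  i=2: C(11,2)·!9 = 55·133496 = 7342280
  i=3: C(11,3)·!8 = 165·14833 = 2447445
  i=4: C(11,4)·!7 = 330·1854 = 611820
  i=5: C(11,5)·!6 = 462·265 = 122430
  i=6: C(11,6)·!5 = 462·44 = 20328
  i=7: C(11,7)·!4 = 330·9 = 2970
  i=8: C(11,8)·!3 = 165·2 = 330
  i=9: C(11,9)·!2 = 55·1 = 55
  i=10: C(11,10)·!1 = 11·0 = 0
  i=11: C(11,11)·!0 = 1·1 = 1
Total = 10547659.

10547659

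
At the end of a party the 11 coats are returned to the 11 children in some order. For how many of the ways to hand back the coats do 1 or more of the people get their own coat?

Sum C(11,i)·!(11-i) for i = 1..11:
  i=1: C(11,1)·!10 = 11·1334961 = 14684571
  i=2: C(11,2)·!9 = 55·133496 = 7342280
  i=3: C(11,3)·!8 = 165·14833 = 2447445
  i=4: C(11,4)·!7 = 330·1854 = 611820
  i=5: C(11,5)·!6 = 462·265 = 122430
  i=6: C(11,6)·!5 = 462·44 = 20328
  i=7: C(11,7)·!4 = 330·9 = 2970
  i=8: C(11,8)·!3 = 165·2 = 330
  i=9: C(11,9)·!2 = 55·1 = 55
  i=10: C(11,10)·!1 = 11·0 = 0
  i=11: C(11,11)·!0 = 1·1 = 1
Total = 25232230.

25232230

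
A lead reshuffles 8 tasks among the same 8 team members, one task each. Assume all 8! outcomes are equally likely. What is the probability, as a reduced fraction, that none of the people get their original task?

Favorable outcomes: !8 = 14833.
Total outcomes: 8! = 40320.
Probability = 14833/40320 = 2119/5760.

2119/5760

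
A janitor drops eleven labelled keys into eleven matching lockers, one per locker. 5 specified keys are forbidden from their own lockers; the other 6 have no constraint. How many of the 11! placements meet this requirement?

25022880

Let A_j be the event that the j-th constrained one is fixed. By inclusion-exclusion over the 5 events:
Σ_{j=0}^{5} (-1)^j C(5,j)(11-j)!
= C(5,0)·11! - C(5,1)·10! + C(5,2)·9! - C(5,3)·8! + C(5,4)·7! - C(5,5)·6!
= 39916800 - 18144000 + 3628800 - 403200 + 25200 - 720
= 25022880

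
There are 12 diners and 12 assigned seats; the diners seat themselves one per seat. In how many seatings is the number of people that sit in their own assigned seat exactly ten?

Choose which 10 of the 12 are fixed: C(12,10) = 66.
The other 2 form a derangement: !2 = 1.
Total: 66 × 1 = 66.

66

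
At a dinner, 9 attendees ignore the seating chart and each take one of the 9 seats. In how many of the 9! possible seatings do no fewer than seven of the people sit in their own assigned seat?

37

# with exactly i fixed is C(9,i)·!(9-i); sum over i=7..9:
  i=7: C(9,7)·!2 = 36·1 = 36
  i=8: C(9,8)·!1 = 9·0 = 0
  i=9: C(9,9)·!0 = 1·1 = 1
Total = 37.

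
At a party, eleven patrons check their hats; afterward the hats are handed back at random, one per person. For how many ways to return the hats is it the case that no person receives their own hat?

14684570

The subfactorial !11 = [11!/e] (nearest integer).
11! = 39916800, and 39916800/e ≈ 14684570.08, so !11 = 14684570.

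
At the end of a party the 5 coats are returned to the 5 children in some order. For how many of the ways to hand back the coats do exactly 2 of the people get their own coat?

Pick the 2 fixed positions: C(5,2) = 10 ways.
The remaining 3 must be deranged: !3 = 2.
Total: 10 × 2 = 20.

20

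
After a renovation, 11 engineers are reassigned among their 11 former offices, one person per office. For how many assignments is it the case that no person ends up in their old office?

14684570

Use !n = (n-1)(!(n-1) + !(n-2)).
!11 = 10·(1334961 + 133496) = 10·1468457 = 14684570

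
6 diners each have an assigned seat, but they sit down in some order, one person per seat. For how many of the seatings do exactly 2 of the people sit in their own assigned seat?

Choose which 2 of the 6 are fixed: C(6,2) = 15.
The other 4 form a derangement: !4 = 9.
Total: 15 × 9 = 135.

135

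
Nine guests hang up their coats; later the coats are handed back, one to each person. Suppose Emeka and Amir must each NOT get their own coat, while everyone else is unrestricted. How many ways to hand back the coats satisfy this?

287280

Inclusion-exclusion on the 2 forbidden self-matches:
Σ_{j=0}^{2} (-1)^j C(2,j)(9-j)!
= C(2,0)·9! - C(2,1)·8! + C(2,2)·7!
= 362880 - 80640 + 5040
= 287280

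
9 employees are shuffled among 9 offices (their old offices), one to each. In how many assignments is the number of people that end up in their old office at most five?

Sum C(9,i)·!(9-i) for i = 0..5:
  i=0: C(9,0)·!9 = 1·133496 = 133496
  i=1: C(9,1)·!8 = 9·14833 = 133497
  i=2: C(9,2)·!7 = 36·1854 = 66744
  i=3: C(9,3)·!6 = 84·265 = 22260
  i=4: C(9,4)·!5 = 126·44 = 5544
  i=5: C(9,5)·!4 = 126·9 = 1134
Total = 362675.

362675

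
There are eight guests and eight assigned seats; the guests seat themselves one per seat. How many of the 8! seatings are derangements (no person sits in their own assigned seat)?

By inclusion-exclusion, !8 = Σ (-1)^k · 8!/k! for k=0..8
= 8! - 8!/1! + 8!/2! - 8!/3! + 8!/4! - 8!/5! + 8!/6! - 8!/7! + 8!/8!
= 40320 - 40320 + 20160 - 6720 + 1680 - 336 + 56 - 8 + 1
= 14833

14833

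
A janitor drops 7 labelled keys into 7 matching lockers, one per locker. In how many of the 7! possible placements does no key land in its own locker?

Use !n = n·!(n-1) + (-1)^n.
!7 = 7·265 - 1 = 1854

1854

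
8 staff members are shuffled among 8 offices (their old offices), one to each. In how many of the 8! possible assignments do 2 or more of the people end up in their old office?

10655

# with exactly i fixed is C(8,i)·!(8-i); sum over i=2..8:
  i=2: C(8,2)·!6 = 28·265 = 7420
  i=3: C(8,3)·!5 = 56·44 = 2464
  i=4: C(8,4)·!4 = 70·9 = 630
  i=5: C(8,5)·!3 = 56·2 = 112
  i=6: C(8,6)·!2 = 28·1 = 28
  i=7: C(8,7)·!1 = 8·0 = 0
  i=8: C(8,8)·!0 = 1·1 = 1
Total = 10655.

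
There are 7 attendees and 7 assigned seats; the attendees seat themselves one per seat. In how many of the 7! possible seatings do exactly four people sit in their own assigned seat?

Choose which 4 of the 7 are fixed: C(7,4) = 35.
The remaining 3 must be deranged: !3 = 2.
Total: 35 × 2 = 70.

70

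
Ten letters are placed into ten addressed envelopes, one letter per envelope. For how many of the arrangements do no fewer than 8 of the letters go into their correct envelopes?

46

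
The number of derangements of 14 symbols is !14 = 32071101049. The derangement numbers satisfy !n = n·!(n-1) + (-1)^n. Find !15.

!15 = 15·32071101049 - 1 = 481066515734.

481066515734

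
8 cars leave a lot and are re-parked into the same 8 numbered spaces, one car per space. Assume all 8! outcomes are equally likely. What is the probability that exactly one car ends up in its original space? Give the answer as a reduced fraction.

103/280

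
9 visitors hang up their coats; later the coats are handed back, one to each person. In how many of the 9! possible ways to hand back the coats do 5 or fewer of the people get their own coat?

362675

Sum C(9,i)·!(9-i) for i = 0..5:
  i=0: C(9,0)·!9 = 1·133496 = 133496
  i=1: C(9,1)·!8 = 9·14833 = 133497
  i=2: C(9,2)·!7 = 36·1854 = 66744
  i=3: C(9,3)·!6 = 84·265 = 22260
  i=4: C(9,4)·!5 = 126·44 = 5544
  i=5: C(9,5)·!4 = 126·9 = 1134
Total = 362675.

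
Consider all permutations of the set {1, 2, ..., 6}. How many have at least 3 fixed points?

Sum C(6,i)·!(6-i) for i = 3..6:
  i=3: C(6,3)·!3 = 20·2 = 40
  i=4: C(6,4)·!2 = 15·1 = 15
  i=5: C(6,5)·!1 = 6·0 = 0
  i=6: C(6,6)·!0 = 1·1 = 1
Total = 56.

56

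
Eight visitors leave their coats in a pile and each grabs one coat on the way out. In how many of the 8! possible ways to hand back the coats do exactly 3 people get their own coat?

Choose which 3 of the 8 are fixed: C(8,3) = 56.
The other 5 form a derangement: !5 = 44.
Total: 56 × 44 = 2464.

2464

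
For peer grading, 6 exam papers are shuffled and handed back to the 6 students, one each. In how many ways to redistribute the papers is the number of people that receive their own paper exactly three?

40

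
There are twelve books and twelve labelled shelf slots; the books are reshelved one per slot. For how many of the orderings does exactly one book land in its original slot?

Choose which one of the 12 is fixed: C(12,1) = 12.
The other 11 form a derangement: !11 = 14684570.
Total: 12 × 14684570 = 176214840.

176214840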